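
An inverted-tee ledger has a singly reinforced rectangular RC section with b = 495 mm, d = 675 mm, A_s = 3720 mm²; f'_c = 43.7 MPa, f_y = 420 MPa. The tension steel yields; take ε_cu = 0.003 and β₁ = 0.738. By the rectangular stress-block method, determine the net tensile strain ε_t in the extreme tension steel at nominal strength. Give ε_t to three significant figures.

a = A_s f_y/(0.85 f'_c b) = 84.97 mm.
β₁ = 0.738, so c = a/β₁ = 84.97/0.738 = 115.14 mm.
From the linear strain diagram with ε_cu = 0.003: ε_t = 0.003 (d − c)/c = 0.003 × (675 − 115.14)/115.14 = 0.0146.
Since ε_t ≥ 0.005, the section is tension-controlled.

ε_t ≈ 0.0146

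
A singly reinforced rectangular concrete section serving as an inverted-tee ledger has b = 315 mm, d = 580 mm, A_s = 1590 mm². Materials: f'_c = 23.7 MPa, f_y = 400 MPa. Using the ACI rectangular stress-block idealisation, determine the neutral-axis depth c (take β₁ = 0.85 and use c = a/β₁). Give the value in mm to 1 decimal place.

c ≈ 117.9 mm

T = A_s f_y = 1590 × 400 = 636000 N = 636 kN.
Setting C = 0.85 f'_c a b equal to T: a = 636000/(0.85 × 23.7 × 315) = 100.226 mm.
With β₁ = 0.85, c = a/β₁ = 100.226/0.85 = 117.9 mm.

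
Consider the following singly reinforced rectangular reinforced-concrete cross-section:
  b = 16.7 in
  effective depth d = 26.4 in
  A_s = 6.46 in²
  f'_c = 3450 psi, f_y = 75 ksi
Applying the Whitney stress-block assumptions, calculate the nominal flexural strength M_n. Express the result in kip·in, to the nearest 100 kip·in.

M_n ≈ 10400 kip·in

T = A_s f_y = 6.46 × 75 = 484.5 kips.
a = T/(0.85 f'_c b) = 484.5/(0.85 × 3.45 × 16.7) = 9.893 in.
M_n = T(d − a/2) = 484.5 × (26.4 − 4.9465) = 10394.2 kip·in.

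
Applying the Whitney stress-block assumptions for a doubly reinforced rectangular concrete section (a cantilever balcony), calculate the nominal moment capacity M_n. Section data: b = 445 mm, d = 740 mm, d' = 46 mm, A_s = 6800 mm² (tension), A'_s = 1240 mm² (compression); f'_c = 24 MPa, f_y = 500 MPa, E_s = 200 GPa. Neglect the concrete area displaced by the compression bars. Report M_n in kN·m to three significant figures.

Assume both tension and compression steel yield.
Net tension couple steel: A_s − A'_s = 5560 mm².
a = (A_s − A'_s) f_y / (0.85 f'_c b) = 2780000/(0.85 × 24 × 445) = 306.23 mm.
c = a/β₁ = 306.23/0.85 = 360.27 mm; ε'_s = 0.003(c − d')/c = 0.0026 ≥ f_y/E_s = 0.0025, so compression steel does yield.
M_n = (A_s − A'_s) f_y (d − a/2) + A'_s f_y (d − d') = [2780000 × (740 − 153.115) + 620000 × (740 − 46)] × 10⁻⁶ = 1631.54 + 430.28 = 2061.82 kN·m.

M_n ≈ 2060 kN·m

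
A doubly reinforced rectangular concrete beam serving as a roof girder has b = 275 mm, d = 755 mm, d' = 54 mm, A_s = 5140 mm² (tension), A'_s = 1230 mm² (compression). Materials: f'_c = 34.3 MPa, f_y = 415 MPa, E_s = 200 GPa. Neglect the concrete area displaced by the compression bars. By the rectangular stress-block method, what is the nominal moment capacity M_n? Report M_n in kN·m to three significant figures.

Assume both tension and compression steel yield.
Net tension couple steel: A_s − A'_s = 3910 mm².
a = (A_s − A'_s) f_y / (0.85 f'_c b) = 1622650/(0.85 × 34.3 × 275) = 202.39 mm.
c = a/β₁ = 202.39/0.805 = 251.42 mm; ε'_s = 0.003(c − d')/c = 0.0024 ≥ f_y/E_s = 0.0021, so compression steel does yield.
M_n = (A_s − A'_s) f_y (d − a/2) + A'_s f_y (d − d') = [1622650 × (755 − 101.195) + 510450 × (755 − 54)] × 10⁻⁶ = 1060.90 + 357.83 = 1418.73 kN·m.

M_n ≈ 1420 kN·m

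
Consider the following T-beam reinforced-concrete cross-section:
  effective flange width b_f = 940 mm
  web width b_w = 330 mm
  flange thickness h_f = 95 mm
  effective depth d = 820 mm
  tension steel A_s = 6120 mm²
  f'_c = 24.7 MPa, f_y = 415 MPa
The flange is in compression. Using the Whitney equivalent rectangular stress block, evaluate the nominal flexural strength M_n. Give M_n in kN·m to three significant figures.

M_n ≈ 1900 kN·m

Tension: T = A_s f_y = 6120 × 415 = 2539800 N.
Try a within the flange: a = T/(0.85 f'_c b_f) = 2539800/(0.85 × 24.7 × 940) = 128.69 mm.
a = 128.69 > h_f = 95 mm: the block extends into the web. Split into flange-overhang and web parts.
C_f = 0.85 f'_c (b_f − b_w) h_f = 0.85 × 24.7 × (940 − 330) × 95 = 1216660 N.
Remaining web compression depth: a_w = (T − C_f)/(0.85 f'_c b_w) = (2539800 − 1216660)/(0.85 × 24.7 × 330) = 190.97 mm.
M_n = C_f(d − h_f/2) + (T − C_f)(d − a_w/2) = 1216660 × (820 − 47.5) + 1323140 × (820 − 95.485) = 939.87 + 958.63 = 1898.50 × 10⁶ N·mm.
M_n = 1898.50 kN·m.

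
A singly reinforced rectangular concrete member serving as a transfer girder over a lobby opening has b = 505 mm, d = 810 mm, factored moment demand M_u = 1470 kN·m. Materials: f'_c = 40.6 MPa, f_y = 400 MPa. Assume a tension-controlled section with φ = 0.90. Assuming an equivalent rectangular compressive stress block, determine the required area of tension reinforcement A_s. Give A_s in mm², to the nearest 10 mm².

A_s ≈ 5460 mm²

M_n = M_u/φ = 1470/0.90 = 1633.33 kN·m.
With M_n = 0.85 f'_c a b (d − a/2), solve the quadratic for a:
a = d − √(d² − 2M_n/(0.85 f'_c b)) = 810 − √(810² − 2 × 1633.33×10⁶/(0.85 × 40.6 × 505)) = 125.41 mm.
A_s = 0.85 f'_c a b / f_y = 0.85 × 40.6 × 125.41 × 505 / 400 = 5464.0 mm².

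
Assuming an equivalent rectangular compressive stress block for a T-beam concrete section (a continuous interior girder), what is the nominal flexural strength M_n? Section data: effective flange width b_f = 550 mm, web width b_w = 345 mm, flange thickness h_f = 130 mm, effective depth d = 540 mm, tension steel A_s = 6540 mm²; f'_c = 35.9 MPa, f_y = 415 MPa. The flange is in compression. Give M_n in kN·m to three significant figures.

M_n ≈ 1240 kN·m

Tension: T = A_s f_y = 6540 × 415 = 2714100 N.
Try a within the flange: a = T/(0.85 f'_c b_f) = 2714100/(0.85 × 35.9 × 550) = 161.71 mm.
a = 161.71 > h_f = 130 mm: the block extends into the web. Split into flange-overhang and web parts.
C_f = 0.85 f'_c (b_f − b_w) h_f = 0.85 × 35.9 × (550 − 345) × 130 = 813225 N.
Remaining web compression depth: a_w = (T − C_f)/(0.85 f'_c b_w) = (2714100 − 813225)/(0.85 × 35.9 × 345) = 180.56 mm.
M_n = C_f(d − h_f/2) + (T − C_f)(d − a_w/2) = 813225 × (540 − 65) + 1900875 × (540 − 90.28) = 386.28 + 854.86 = 1241.14 × 10⁶ N·mm.
M_n = 1241.14 kN·m.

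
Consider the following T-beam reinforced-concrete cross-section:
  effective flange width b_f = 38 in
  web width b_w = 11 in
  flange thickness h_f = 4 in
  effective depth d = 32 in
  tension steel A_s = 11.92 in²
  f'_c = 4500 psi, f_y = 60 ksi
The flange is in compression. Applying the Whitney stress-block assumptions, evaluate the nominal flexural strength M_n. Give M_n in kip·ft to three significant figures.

M_n ≈ 1750 kip·ft

Tension: T = A_s f_y = 11.92 × 60 = 715.2 kips.
Try a within the flange: a = T/(0.85 f'_c b_f) = 715.2/(0.85 × 4.5 × 38) = 4.921 in.
a = 4.921 > h_f = 4 in: the block extends into the web. Split into flange-overhang and web parts.
C_f = 0.85 f'_c (b_f − b_w) h_f = 0.85 × 4.5 × (38 − 11) × 4 = 413.1 kips.
Remaining web compression depth: a_w = (T − C_f)/(0.85 f'_c b_w) = (715.2 − 413.1)/(0.85 × 4.5 × 11) = 7.180 in.
M_n = C_f(d − h_f/2) + (T − C_f)(d − a_w/2) = 413.1 × (32 − 2) + 302.1 × (32 − 3.59) = 12393.0 + 8582.7 = 20975.7 kip·in.
M_n = 20975.7/12 = 1747.98 kip·ft.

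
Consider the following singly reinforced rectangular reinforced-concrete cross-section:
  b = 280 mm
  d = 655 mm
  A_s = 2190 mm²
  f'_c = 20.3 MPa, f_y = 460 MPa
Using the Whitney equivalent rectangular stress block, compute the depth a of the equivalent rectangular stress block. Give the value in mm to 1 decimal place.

T = A_s f_y = 2190 × 460 = 1007400 N = 1007.4 kN.
Setting C = 0.85 f'_c a b equal to T: a = 1007400/(0.85 × 20.3 × 280) = 208.5 mm.

a ≈ 208.5 mm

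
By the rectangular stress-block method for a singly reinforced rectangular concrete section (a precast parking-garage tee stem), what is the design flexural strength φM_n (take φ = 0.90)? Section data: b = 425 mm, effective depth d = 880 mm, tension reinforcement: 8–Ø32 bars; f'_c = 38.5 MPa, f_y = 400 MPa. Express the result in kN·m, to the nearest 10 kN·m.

φM_n ≈ 1820 kN·m

A_s = 8 × 804 = 6432 mm².
T = A_s f_y = 6432 × 400 = 2572800 N = 2572.8 kN.
From C = T: a = T/(0.85 f'_c b) = 2572800/(0.85 × 38.5 × 425) = 184.99 mm.
M_n = T(d − a/2) = 2572.8 kN × (880 − 92.495) mm = 2026.09 kN·m.
φM_n = 0.90 × 2026.09 = 1823.48 kN·m.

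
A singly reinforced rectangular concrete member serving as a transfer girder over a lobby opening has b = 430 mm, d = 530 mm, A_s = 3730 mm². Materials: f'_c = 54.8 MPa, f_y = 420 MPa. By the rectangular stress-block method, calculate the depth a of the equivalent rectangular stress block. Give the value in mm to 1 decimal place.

a ≈ 78.2 mm

T = A_s f_y = 3730 × 420 = 1566600 N = 1566.6 kN.
Setting C = 0.85 f'_c a b equal to T: a = 1566600/(0.85 × 54.8 × 430) = 78.2 mm.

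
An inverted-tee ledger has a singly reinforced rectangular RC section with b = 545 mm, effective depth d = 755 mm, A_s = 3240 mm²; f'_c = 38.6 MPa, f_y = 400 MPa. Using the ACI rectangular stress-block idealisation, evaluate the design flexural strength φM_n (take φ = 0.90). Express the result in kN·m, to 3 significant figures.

φM_n ≈ 838 kN·m

T = A_s f_y = 3240 × 400 = 1296000 N = 1296 kN.
From C = T: a = T/(0.85 f'_c b) = 1296000/(0.85 × 38.6 × 545) = 72.48 mm.
M_n = T(d − a/2) = 1296 kN × (755 − 36.24) mm = 931.51 kN·m.
φM_n = 0.90 × 931.51 = 838.36 kN·m.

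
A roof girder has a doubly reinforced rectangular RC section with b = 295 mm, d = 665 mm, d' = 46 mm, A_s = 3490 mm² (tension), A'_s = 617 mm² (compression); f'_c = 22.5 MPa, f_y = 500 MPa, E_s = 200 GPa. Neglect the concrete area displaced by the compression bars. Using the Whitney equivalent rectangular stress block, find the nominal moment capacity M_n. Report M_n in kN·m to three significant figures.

M_n ≈ 963 kN·m

Assume both tension and compression steel yield.
Net tension couple steel: A_s − A'_s = 2873 mm².
a = (A_s − A'_s) f_y / (0.85 f'_c b) = 1436500/(0.85 × 22.5 × 295) = 254.61 mm.
c = a/β₁ = 254.61/0.85 = 299.54 mm; ε'_s = 0.003(c − d')/c = 0.0025 ≥ f_y/E_s = 0.0025, so compression steel does yield.
M_n = (A_s − A'_s) f_y (d − a/2) + A'_s f_y (d − d') = [1436500 × (665 − 127.305) + 308500 × (665 − 46)] × 10⁻⁶ = 772.40 + 190.96 = 963.36 kN·m.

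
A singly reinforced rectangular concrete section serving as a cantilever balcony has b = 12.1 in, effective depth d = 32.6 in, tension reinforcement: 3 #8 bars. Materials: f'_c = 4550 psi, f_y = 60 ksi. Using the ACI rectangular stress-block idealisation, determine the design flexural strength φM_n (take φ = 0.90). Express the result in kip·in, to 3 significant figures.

φM_n ≈ 3980 kip·in

A_s = 3 × 0.79 = 2.37 in².
T = A_s f_y = 2.37 × 60 = 142.2 kips.
a = T/(0.85 f'_c b) = 142.2/(0.85 × 4.55 × 12.1) = 3.039 in.
M_n = T(d − a/2) = 142.2 × (32.6 − 1.5195) = 4419.6 kip·in.
φM_n = 0.90 × 4419.6 = 3977.6 kip·in.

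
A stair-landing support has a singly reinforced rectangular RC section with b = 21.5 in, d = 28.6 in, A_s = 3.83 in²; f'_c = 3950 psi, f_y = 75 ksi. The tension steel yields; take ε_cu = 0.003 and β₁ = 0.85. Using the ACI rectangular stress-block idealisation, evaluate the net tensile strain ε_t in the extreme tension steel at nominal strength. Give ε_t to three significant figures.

ε_t ≈ 0.0153

a = A_s f_y/(0.85 f'_c b) = 3.979 in.
β₁ = 0.85, so c = a/β₁ = 3.979/0.85 = 4.681 in.
From the linear strain diagram with ε_cu = 0.003: ε_t = 0.003 (d − c)/c = 0.003 × (28.6 − 4.681)/4.681 = 0.0153.
Since ε_t ≥ 0.005, the section is tension-controlled.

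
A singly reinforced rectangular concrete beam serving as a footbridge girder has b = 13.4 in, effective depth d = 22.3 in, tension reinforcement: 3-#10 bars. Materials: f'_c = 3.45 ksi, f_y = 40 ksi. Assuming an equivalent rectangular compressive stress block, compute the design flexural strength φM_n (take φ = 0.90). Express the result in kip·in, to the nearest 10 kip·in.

φM_n ≈ 2790 kip·in

A_s = 3 × 1.27 = 3.81 in².
T = A_s f_y = 3.81 × 40 = 152.4 kips.
a = T/(0.85 f'_c b) = 152.4/(0.85 × 3.45 × 13.4) = 3.878 in.
M_n = T(d − a/2) = 152.4 × (22.3 − 1.939) = 3103.0 kip·in.
φM_n = 0.90 × 3103.0 = 2792.7 kip·in.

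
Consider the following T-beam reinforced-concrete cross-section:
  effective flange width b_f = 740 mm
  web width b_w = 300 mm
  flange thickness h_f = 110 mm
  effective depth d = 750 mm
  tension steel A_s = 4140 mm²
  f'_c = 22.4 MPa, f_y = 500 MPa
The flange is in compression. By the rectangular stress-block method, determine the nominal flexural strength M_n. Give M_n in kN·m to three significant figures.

M_n ≈ 1390 kN·m

Tension: T = A_s f_y = 4140 × 500 = 2070000 N.
Try a within the flange: a = T/(0.85 f'_c b_f) = 2070000/(0.85 × 22.4 × 740) = 146.92 mm.
a = 146.92 > h_f = 110 mm: the block extends into the web. Split into flange-overhang and web parts.
C_f = 0.85 f'_c (b_f − b_w) h_f = 0.85 × 22.4 × (740 − 300) × 110 = 921536 N.
Remaining web compression depth: a_w = (T − C_f)/(0.85 f'_c b_w) = (2070000 − 921536)/(0.85 × 22.4 × 300) = 201.06 mm.
M_n = C_f(d − h_f/2) + (T − C_f)(d − a_w/2) = 921536 × (750 − 55) + 1148464 × (750 − 100.53) = 640.47 + 745.89 = 1386.36 × 10⁶ N·mm.
M_n = 1386.36 kN·m.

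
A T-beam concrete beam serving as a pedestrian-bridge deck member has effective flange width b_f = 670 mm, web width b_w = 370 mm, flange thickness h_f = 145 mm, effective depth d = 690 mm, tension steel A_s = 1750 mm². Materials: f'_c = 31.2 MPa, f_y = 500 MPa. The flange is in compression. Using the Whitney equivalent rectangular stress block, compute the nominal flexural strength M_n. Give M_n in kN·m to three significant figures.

Tension: T = A_s f_y = 1750 × 500 = 875000 N.
Try a within the flange: a = T/(0.85 f'_c b_f) = 875000/(0.85 × 31.2 × 670) = 49.24 mm.
Since a = 49.24 ≤ h_f = 145 mm, the stress block lies entirely in the flange; analyse as a rectangular beam of width b_f.
M_n = T(d − a/2) = 875000 × (690 − 24.62) = 582.21 × 10⁶ N·mm.
M_n = 582.21 kN·m.

M_n ≈ 582 kN·m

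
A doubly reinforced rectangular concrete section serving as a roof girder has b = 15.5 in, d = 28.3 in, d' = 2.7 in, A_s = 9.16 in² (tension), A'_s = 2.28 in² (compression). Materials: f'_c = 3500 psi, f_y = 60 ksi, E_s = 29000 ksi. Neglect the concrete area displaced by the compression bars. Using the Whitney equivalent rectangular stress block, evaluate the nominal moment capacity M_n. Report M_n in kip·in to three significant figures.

Assume both steels yield.
a = (A_s − A'_s) f_y/(0.85 f'_c b) = (9.16 − 2.28) × 60/(0.85 × 3.5 × 15.5) = 8.952 in.
c = a/β₁ = 8.952/0.85 = 10.532 in; ε'_s = 0.003(c − d')/c = 0.0022 ≥ ε_y = 0.0021, so the compression steel yields.
M_n = (A_s − A'_s) f_y (d − a/2) + A'_s f_y (d − d') = 412.8 × (28.3 − 4.476) + 136.8 × (28.3 − 2.7) = 9834.5 + 3502.1 = 13336.6 kip·in.

M_n ≈ 13300 kip·in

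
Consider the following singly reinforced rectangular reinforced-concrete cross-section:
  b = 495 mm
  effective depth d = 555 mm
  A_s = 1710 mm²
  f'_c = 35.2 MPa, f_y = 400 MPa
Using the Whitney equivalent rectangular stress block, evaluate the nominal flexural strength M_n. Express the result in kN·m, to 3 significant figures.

M_n ≈ 364 kN·m

T = A_s f_y = 1710 × 400 = 684000 N = 684 kN.
From C = T: a = T/(0.85 f'_c b) = 684000/(0.85 × 35.2 × 495) = 46.18 mm.
M_n = T(d − a/2) = 684 kN × (555 − 23.09) mm = 363.83 kN·m.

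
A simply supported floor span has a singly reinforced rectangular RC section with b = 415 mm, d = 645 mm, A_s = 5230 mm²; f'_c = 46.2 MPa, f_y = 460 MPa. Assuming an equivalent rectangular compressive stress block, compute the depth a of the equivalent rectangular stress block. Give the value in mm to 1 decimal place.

a ≈ 147.6 mm

T = A_s f_y = 5230 × 460 = 2405800 N = 2405.8 kN.
Setting C = 0.85 f'_c a b equal to T: a = 2405800/(0.85 × 46.2 × 415) = 147.6 mm.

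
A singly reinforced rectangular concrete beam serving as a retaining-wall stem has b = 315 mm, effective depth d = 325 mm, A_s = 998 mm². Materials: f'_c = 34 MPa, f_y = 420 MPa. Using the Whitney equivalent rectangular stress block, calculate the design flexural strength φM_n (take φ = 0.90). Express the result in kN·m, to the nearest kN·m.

φM_n ≈ 114 kN·m

T = A_s f_y = 998 × 420 = 419160 N = 419.16 kN.
From C = T: a = T/(0.85 f'_c b) = 419160/(0.85 × 34 × 315) = 46.04 mm.
M_n = T(d − a/2) = 419.16 kN × (325 − 23.02) mm = 126.58 kN·m.
φM_n = 0.90 × 126.58 = 113.92 kN·m.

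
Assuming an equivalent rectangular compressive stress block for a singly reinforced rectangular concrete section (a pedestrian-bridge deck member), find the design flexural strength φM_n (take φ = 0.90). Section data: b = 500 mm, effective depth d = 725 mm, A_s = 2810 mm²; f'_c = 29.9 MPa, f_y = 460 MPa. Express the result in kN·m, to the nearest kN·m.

φM_n ≈ 784 kN·m

T = A_s f_y = 2810 × 460 = 1292600 N = 1292.6 kN.
From C = T: a = T/(0.85 f'_c b) = 1292600/(0.85 × 29.9 × 500) = 101.72 mm.
M_n = T(d − a/2) = 1292.6 kN × (725 − 50.86) mm = 871.39 kN·m.
φM_n = 0.90 × 871.39 = 784.25 kN·m.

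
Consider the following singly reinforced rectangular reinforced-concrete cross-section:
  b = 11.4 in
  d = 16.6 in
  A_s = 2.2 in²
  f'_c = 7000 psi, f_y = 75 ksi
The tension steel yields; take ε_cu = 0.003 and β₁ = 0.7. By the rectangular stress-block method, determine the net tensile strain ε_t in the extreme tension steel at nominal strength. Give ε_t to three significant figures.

a = A_s f_y/(0.85 f'_c b) = 2.433 in.
β₁ = 0.7, so c = a/β₁ = 2.433/0.7 = 3.476 in.
From the linear strain diagram with ε_cu = 0.003: ε_t = 0.003 (d − c)/c = 0.003 × (16.6 − 3.476)/3.476 = 0.0113.
Since ε_t ≥ 0.005, the section is tension-controlled.

ε_t ≈ 0.0113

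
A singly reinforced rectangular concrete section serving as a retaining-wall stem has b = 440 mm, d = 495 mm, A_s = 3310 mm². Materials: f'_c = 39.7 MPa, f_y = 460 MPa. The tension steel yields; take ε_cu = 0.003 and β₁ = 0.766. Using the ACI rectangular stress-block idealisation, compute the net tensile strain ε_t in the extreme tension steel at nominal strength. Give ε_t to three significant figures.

ε_t ≈ 0.00809

a = A_s f_y/(0.85 f'_c b) = 102.55 mm.
β₁ = 0.766, so c = a/β₁ = 102.55/0.766 = 133.88 mm.
From the linear strain diagram with ε_cu = 0.003: ε_t = 0.003 (d − c)/c = 0.003 × (495 − 133.88)/133.88 = 0.00809.
Since ε_t ≥ 0.005, the section is tension-controlled.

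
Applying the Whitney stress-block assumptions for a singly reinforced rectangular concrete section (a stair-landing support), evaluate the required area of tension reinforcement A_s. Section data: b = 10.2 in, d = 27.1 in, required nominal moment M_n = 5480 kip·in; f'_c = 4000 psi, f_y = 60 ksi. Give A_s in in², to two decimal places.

A_s ≈ 3.84 in²

From M_n = 0.85 f'_c a b (d − a/2):
a = d − √(d² − 2M_n/(0.85 f'_c b)) = 27.1 − √(27.1² − 2 × 5480/(0.85 × 4 × 10.2)) = 6.646 in.
A_s = 0.85 f'_c a b / f_y = 0.85 × 4 × 6.646 × 10.2 / 60 = 3.841 in².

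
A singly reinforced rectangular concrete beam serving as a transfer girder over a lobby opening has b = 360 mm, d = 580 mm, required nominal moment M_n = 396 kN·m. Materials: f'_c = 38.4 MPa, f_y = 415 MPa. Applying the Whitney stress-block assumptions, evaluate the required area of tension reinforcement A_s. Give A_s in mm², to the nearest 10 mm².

A_s ≈ 1740 mm²

With M_n = 0.85 f'_c a b (d − a/2), solve the quadratic for a:
a = d − √(d² − 2M_n/(0.85 f'_c b)) = 580 − √(580² − 2 × 396×10⁶/(0.85 × 38.4 × 360)) = 61.35 mm.
A_s = 0.85 f'_c a b / f_y = 0.85 × 38.4 × 61.35 × 360 / 415 = 1737.1 mm².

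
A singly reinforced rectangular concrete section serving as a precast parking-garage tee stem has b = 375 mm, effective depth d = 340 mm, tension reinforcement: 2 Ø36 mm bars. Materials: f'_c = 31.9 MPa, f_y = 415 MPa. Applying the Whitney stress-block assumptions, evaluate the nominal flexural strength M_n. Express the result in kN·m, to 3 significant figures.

A_s = 2 × 1018 = 2036 mm².
T = A_s f_y = 2036 × 415 = 844940 N = 844.94 kN.
From C = T: a = T/(0.85 f'_c b) = 844940/(0.85 × 31.9 × 375) = 83.10 mm.
M_n = T(d − a/2) = 844.94 kN × (340 − 41.55) mm = 252.17 kN·m.

M_n ≈ 252 kN·m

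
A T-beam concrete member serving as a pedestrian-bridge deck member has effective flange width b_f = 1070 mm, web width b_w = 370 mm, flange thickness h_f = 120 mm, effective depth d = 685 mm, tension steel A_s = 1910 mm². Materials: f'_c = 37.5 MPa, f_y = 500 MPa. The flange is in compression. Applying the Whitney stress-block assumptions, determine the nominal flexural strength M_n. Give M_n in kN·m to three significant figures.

Tension: T = A_s f_y = 1910 × 500 = 955000 N.
Try a within the flange: a = T/(0.85 f'_c b_f) = 955000/(0.85 × 37.5 × 1070) = 28.00 mm.
Since a = 28.00 ≤ h_f = 120 mm, the stress block lies entirely in the flange; analyse as a rectangular beam of width b_f.
M_n = T(d − a/2) = 955000 × (685 − 14) = 640.81 × 10⁶ N·mm.
M_n = 640.81 kN·m.

M_n ≈ 641 kN·m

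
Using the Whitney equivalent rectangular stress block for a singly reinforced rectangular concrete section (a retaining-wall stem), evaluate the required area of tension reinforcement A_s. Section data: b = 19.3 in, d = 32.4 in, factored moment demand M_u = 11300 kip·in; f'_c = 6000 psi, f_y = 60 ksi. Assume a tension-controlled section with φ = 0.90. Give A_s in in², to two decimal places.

M_n = M_u/φ = 11300/0.90 = 12555.6 kip·in.
From M_n = 0.85 f'_c a b (d − a/2):
a = d − √(d² − 2M_n/(0.85 f'_c b)) = 32.4 − √(32.4² − 2 × 12555.6/(0.85 × 6 × 19.3)) = 4.211 in.
A_s = 0.85 f'_c a b / f_y = 0.85 × 6 × 4.211 × 19.3 / 60 = 6.908 in².

A_s ≈ 6.91 in²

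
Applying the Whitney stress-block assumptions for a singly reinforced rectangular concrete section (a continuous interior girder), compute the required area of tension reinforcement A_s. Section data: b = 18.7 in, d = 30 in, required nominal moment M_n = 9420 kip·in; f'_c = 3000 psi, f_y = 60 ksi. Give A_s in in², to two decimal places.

From M_n = 0.85 f'_c a b (d − a/2):
a = d − √(d² − 2M_n/(0.85 f'_c b)) = 30 − √(30² − 2 × 9420/(0.85 × 3 × 18.7)) = 7.530 in.
A_s = 0.85 f'_c a b / f_y = 0.85 × 3 × 7.530 × 18.7 / 60 = 5.984 in².

A_s ≈ 5.98 in²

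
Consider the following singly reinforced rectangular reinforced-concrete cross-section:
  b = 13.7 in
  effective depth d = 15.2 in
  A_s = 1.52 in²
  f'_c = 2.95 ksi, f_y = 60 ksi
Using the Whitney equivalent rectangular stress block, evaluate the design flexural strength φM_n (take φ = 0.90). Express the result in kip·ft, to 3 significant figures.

T = A_s f_y = 1.52 × 60 = 91.2 kips.
a = T/(0.85 f'_c b) = 91.2/(0.85 × 2.95 × 13.7) = 2.655 in.
M_n = T(d − a/2) = 91.2 × (15.2 − 1.3275) = 1265.2 kip·in = 1265.2/12 = 105.43 kip·ft.
φM_n = 0.90 × 105.43 = 94.89 kip·ft.

φM_n ≈ 94.9 kip·ft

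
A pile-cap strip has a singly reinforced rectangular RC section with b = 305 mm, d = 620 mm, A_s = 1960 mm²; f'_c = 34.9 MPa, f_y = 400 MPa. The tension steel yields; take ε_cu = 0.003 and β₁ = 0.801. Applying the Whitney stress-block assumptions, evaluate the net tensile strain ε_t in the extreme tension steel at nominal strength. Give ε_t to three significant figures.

a = A_s f_y/(0.85 f'_c b) = 86.65 mm.
β₁ = 0.801, so c = a/β₁ = 86.65/0.801 = 108.18 mm.
From the linear strain diagram with ε_cu = 0.003: ε_t = 0.003 (d − c)/c = 0.003 × (620 − 108.18)/108.18 = 0.0142.
Since ε_t ≥ 0.005, the section is tension-controlled.

ε_t ≈ 0.0142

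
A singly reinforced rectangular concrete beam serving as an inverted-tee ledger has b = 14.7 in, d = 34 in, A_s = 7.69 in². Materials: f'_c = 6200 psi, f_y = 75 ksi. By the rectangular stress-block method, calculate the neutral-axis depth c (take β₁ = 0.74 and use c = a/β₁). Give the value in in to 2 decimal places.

T = A_s f_y = 7.69 × 75 = 576.75 kips.
a = T/(0.85 f'_c b) = 576.75/(0.85 × 6.2 × 14.7) = 7.4449 in.
With β₁ = 0.74, c = a/β₁ = 7.4449/0.74 = 10.06 in.

c ≈ 10.06 in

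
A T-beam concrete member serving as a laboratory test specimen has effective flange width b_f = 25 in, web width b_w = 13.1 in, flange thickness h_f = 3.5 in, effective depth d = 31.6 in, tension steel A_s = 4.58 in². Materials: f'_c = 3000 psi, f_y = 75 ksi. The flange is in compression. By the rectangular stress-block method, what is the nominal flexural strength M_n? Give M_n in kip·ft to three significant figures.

Tension: T = A_s f_y = 4.58 × 75 = 343.5 kips.
Try a within the flange: a = T/(0.85 f'_c b_f) = 343.5/(0.85 × 3 × 25) = 5.388 in.
a = 5.388 > h_f = 3.5 in: the block extends into the web. Split into flange-overhang and web parts.
C_f = 0.85 f'_c (b_f − b_w) h_f = 0.85 × 3 × (25 − 13.1) × 3.5 = 106.2 kips.
Remaining web compression depth: a_w = (T − C_f)/(0.85 f'_c b_w) = (343.5 − 106.2)/(0.85 × 3 × 13.1) = 7.104 in.
M_n = C_f(d − h_f/2) + (T − C_f)(d − a_w/2) = 106.2 × (31.6 − 1.75) + 237.3 × (31.6 − 3.552) = 3170.1 + 6655.8 = 9825.9 kip·in.
M_n = 9825.9/12 = 818.83 kip·ft.

M_n ≈ 819 kip·ft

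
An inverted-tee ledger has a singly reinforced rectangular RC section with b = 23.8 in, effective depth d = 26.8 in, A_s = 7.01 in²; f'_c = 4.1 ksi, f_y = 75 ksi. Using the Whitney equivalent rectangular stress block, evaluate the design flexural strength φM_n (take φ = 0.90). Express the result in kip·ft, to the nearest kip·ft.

φM_n ≈ 932 kip·ft

T = A_s f_y = 7.01 × 75 = 525.75 kips.
a = T/(0.85 f'_c b) = 525.75/(0.85 × 4.1 × 23.8) = 6.339 in.
M_n = T(d − a/2) = 525.75 × (26.8 − 3.1695) = 12423.7 kip·in = 12423.7/12 = 1035.31 kip·ft.
φM_n = 0.90 × 1035.31 = 931.78 kip·ft.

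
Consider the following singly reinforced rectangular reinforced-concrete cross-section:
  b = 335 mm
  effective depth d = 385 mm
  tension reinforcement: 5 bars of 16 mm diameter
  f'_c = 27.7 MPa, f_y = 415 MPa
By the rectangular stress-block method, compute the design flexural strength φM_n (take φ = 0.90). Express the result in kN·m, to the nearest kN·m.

φM_n ≈ 135 kN·m

A_s = 5 × 201 = 1005 mm².
T = A_s f_y = 1005 × 415 = 417075 N = 417.075 kN.
From C = T: a = T/(0.85 f'_c b) = 417075/(0.85 × 27.7 × 335) = 52.88 mm.
M_n = T(d − a/2) = 417.075 kN × (385 − 26.44) mm = 149.55 kN·m.
φM_n = 0.90 × 149.55 = 134.60 kN·m.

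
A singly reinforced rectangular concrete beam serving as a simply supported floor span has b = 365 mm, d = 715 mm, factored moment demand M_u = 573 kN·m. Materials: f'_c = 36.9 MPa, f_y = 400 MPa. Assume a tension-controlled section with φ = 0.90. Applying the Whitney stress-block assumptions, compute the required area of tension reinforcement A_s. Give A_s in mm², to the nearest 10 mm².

A_s ≈ 2360 mm²

M_n = M_u/φ = 573/0.90 = 636.667 kN·m.
With M_n = 0.85 f'_c a b (d − a/2), solve the quadratic for a:
a = d − √(d² − 2M_n/(0.85 f'_c b)) = 715 − √(715² − 2 × 636.667×10⁶/(0.85 × 36.9 × 365)) = 82.54 mm.
A_s = 0.85 f'_c a b / f_y = 0.85 × 36.9 × 82.54 × 365 / 400 = 2362.3 mm².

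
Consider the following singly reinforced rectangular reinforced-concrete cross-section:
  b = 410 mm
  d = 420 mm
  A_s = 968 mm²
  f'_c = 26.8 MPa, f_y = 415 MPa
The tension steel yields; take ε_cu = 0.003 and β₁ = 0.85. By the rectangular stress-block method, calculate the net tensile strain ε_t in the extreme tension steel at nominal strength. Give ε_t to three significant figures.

a = A_s f_y/(0.85 f'_c b) = 43.01 mm.
β₁ = 0.85, so c = a/β₁ = 43.01/0.85 = 50.60 mm.
From the linear strain diagram with ε_cu = 0.003: ε_t = 0.003 (d − c)/c = 0.003 × (420 − 50.60)/50.60 = 0.0219.
Since ε_t ≥ 0.005, the section is tension-controlled.

ε_t ≈ 0.0219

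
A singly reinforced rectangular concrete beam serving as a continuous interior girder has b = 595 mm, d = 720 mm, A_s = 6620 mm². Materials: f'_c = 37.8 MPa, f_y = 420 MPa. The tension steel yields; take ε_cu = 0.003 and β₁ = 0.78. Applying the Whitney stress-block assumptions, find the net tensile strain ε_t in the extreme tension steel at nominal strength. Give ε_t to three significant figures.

a = A_s f_y/(0.85 f'_c b) = 145.44 mm.
β₁ = 0.78, so c = a/β₁ = 145.44/0.78 = 186.46 mm.
From the linear strain diagram with ε_cu = 0.003: ε_t = 0.003 (d − c)/c = 0.003 × (720 − 186.46)/186.46 = 0.00858.
Since ε_t ≥ 0.005, the section is tension-controlled.

ε_t ≈ 0.00858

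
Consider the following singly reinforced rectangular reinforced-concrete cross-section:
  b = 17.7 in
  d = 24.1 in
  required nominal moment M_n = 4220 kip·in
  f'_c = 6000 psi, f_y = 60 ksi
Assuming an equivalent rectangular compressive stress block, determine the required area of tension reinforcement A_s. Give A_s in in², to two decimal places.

A_s ≈ 3.05 in²

From M_n = 0.85 f'_c a b (d − a/2):
a = d − √(d² − 2M_n/(0.85 f'_c b)) = 24.1 − √(24.1² − 2 × 4220/(0.85 × 6 × 17.7)) = 2.025 in.
A_s = 0.85 f'_c a b / f_y = 0.85 × 6 × 2.025 × 17.7 / 60 = 3.047 in².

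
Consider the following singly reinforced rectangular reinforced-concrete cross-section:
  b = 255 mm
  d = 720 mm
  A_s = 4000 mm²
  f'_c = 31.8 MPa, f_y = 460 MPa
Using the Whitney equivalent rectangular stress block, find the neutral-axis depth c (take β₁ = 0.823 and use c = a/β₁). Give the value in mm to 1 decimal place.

T = A_s f_y = 4000 × 460 = 1840000 N = 1840 kN.
Setting C = 0.85 f'_c a b equal to T: a = 1840000/(0.85 × 31.8 × 255) = 266.951 mm.
With β₁ = 0.823, c = a/β₁ = 266.951/0.823 = 324.4 mm.

c ≈ 324.4 mm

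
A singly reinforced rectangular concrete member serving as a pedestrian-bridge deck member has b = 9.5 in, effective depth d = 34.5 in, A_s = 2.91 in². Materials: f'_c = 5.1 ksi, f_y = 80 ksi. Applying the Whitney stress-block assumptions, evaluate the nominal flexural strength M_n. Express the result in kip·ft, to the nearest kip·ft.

T = A_s f_y = 2.91 × 80 = 232.8 kips.
a = T/(0.85 f'_c b) = 232.8/(0.85 × 5.1 × 9.5) = 5.653 in.
M_n = T(d − a/2) = 232.8 × (34.5 − 2.8265) = 7373.6 kip·in = 7373.6/12 = 614.47 kip·ft.

M_n ≈ 614 kip·ft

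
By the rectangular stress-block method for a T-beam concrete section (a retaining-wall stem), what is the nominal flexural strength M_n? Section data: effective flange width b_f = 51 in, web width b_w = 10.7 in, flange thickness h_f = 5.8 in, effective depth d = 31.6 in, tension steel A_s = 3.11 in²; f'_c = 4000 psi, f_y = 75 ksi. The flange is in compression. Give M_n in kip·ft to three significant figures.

Tension: T = A_s f_y = 3.11 × 75 = 233.25 kips.
Try a within the flange: a = T/(0.85 f'_c b_f) = 233.25/(0.85 × 4 × 51) = 1.345 in.
Since a = 1.345 ≤ h_f = 5.8 in, the stress block lies entirely in the flange; analyse as a rectangular beam of width b_f.
M_n = T(d − a/2) = 233.25 × (31.6 − 0.6725) = 7213.8 kip·in.
M_n = 7213.8/12 = 601.15 kip·ft.

M_n ≈ 601 kip·ft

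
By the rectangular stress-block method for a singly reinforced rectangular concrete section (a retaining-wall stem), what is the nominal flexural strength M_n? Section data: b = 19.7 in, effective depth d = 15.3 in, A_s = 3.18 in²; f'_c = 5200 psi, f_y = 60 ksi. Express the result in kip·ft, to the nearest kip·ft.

T = A_s f_y = 3.18 × 60 = 190.8 kips.
a = T/(0.85 f'_c b) = 190.8/(0.85 × 5.2 × 19.7) = 2.191 in.
M_n = T(d − a/2) = 190.8 × (15.3 − 1.0955) = 2710.2 kip·in = 2710.2/12 = 225.85 kip·ft.

M_n ≈ 226 kip·ft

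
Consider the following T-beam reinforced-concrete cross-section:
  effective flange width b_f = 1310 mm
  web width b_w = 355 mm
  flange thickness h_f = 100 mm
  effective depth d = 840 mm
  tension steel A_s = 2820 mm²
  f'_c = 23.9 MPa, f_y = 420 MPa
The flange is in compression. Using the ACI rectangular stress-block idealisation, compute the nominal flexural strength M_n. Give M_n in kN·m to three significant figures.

Tension: T = A_s f_y = 2820 × 420 = 1184400 N.
Try a within the flange: a = T/(0.85 f'_c b_f) = 1184400/(0.85 × 23.9 × 1310) = 44.51 mm.
Since a = 44.51 ≤ h_f = 100 mm, the stress block lies entirely in the flange; analyse as a rectangular beam of width b_f.
M_n = T(d − a/2) = 1184400 × (840 − 22.255) = 968.54 × 10⁶ N·mm.
M_n = 968.54 kN·m.

M_n ≈ 969 kN·m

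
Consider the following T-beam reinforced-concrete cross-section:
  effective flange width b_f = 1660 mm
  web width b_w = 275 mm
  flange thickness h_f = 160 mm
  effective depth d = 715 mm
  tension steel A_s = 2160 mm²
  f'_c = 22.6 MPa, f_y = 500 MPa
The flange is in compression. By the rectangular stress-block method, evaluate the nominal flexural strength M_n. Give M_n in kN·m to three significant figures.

Tension: T = A_s f_y = 2160 × 500 = 1080000 N.
Try a within the flange: a = T/(0.85 f'_c b_f) = 1080000/(0.85 × 22.6 × 1660) = 33.87 mm.
Since a = 33.87 ≤ h_f = 160 mm, the stress block lies entirely in the flange; analyse as a rectangular beam of width b_f.
M_n = T(d − a/2) = 1080000 × (715 − 16.935) = 753.91 × 10⁶ N·mm.
M_n = 753.91 kN·m.

M_n ≈ 754 kN·m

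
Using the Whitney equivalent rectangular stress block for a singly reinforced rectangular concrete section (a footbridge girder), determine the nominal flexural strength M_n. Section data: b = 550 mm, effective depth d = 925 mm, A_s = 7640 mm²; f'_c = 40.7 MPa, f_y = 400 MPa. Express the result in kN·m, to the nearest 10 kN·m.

M_n ≈ 2580 kN·m

T = A_s f_y = 7640 × 400 = 3056000 N = 3056 kN.
From C = T: a = T/(0.85 f'_c b) = 3056000/(0.85 × 40.7 × 550) = 160.61 mm.
M_n = T(d − a/2) = 3056 kN × (925 − 80.305) mm = 2581.39 kN·m.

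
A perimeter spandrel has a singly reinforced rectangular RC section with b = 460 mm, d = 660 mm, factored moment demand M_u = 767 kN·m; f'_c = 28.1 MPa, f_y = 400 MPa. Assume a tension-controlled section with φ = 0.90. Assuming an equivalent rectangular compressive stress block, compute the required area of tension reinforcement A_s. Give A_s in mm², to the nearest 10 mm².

M_n = M_u/φ = 767/0.90 = 852.222 kN·m.
With M_n = 0.85 f'_c a b (d − a/2), solve the quadratic for a:
a = d − √(d² − 2M_n/(0.85 f'_c b)) = 660 − √(660² − 2 × 852.222×10⁶/(0.85 × 28.1 × 460)) = 130.41 mm.
A_s = 0.85 f'_c a b / f_y = 0.85 × 28.1 × 130.41 × 460 / 400 = 3582.1 mm².

A_s ≈ 3580 mm²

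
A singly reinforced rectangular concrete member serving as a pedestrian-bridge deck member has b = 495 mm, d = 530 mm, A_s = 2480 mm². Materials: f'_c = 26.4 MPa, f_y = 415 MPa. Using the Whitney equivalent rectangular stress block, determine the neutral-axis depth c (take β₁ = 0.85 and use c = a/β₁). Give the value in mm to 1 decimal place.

T = A_s f_y = 2480 × 415 = 1029200 N = 1029.2 kN.
Setting C = 0.85 f'_c a b equal to T: a = 1029200/(0.85 × 26.4 × 495) = 92.656 mm.
With β₁ = 0.85, c = a/β₁ = 92.656/0.85 = 109.0 mm.

c ≈ 109.0 mm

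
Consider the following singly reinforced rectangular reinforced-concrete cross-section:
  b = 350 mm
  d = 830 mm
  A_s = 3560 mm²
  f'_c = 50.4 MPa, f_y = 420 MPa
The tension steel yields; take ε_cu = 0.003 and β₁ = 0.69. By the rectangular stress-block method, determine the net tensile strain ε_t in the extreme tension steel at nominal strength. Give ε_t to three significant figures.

a = A_s f_y/(0.85 f'_c b) = 99.72 mm.
β₁ = 0.69, so c = a/β₁ = 99.72/0.69 = 144.52 mm.
From the linear strain diagram with ε_cu = 0.003: ε_t = 0.003 (d − c)/c = 0.003 × (830 − 144.52)/144.52 = 0.0142.
Since ε_t ≥ 0.005, the section is tension-controlled.

ε_t ≈ 0.0142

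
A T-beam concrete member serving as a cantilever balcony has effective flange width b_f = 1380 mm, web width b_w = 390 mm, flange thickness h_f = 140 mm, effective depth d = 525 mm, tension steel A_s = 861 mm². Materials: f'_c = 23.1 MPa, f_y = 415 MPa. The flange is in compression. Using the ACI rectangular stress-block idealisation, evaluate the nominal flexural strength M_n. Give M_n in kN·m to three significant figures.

Tension: T = A_s f_y = 861 × 415 = 357315 N.
Try a within the flange: a = T/(0.85 f'_c b_f) = 357315/(0.85 × 23.1 × 1380) = 13.19 mm.
Since a = 13.19 ≤ h_f = 140 mm, the stress block lies entirely in the flange; analyse as a rectangular beam of width b_f.
M_n = T(d − a/2) = 357315 × (525 − 6.595) = 185.23 × 10⁶ N·mm.
M_n = 185.23 kN·m.

M_n ≈ 185 kN·m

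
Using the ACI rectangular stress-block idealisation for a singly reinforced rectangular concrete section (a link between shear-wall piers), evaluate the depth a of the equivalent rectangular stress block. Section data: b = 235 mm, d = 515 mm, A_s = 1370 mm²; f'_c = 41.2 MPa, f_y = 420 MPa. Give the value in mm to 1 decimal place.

a ≈ 69.9 mm

T = A_s f_y = 1370 × 420 = 575400 N = 575.4 kN.
Setting C = 0.85 f'_c a b equal to T: a = 575400/(0.85 × 41.2 × 235) = 69.9 mm.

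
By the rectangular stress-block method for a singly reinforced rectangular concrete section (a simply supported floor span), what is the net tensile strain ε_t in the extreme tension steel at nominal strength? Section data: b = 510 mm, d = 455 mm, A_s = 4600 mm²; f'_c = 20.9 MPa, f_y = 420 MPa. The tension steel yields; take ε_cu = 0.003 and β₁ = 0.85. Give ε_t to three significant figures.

ε_t ≈ 0.00244

a = A_s f_y/(0.85 f'_c b) = 213.24 mm.
β₁ = 0.85, so c = a/β₁ = 213.24/0.85 = 250.87 mm.
From the linear strain diagram with ε_cu = 0.003: ε_t = 0.003 (d − c)/c = 0.003 × (455 − 250.87)/250.87 = 0.00244.
ε_t < 0.004 — the section is over-reinforced for flexure under ACI limits.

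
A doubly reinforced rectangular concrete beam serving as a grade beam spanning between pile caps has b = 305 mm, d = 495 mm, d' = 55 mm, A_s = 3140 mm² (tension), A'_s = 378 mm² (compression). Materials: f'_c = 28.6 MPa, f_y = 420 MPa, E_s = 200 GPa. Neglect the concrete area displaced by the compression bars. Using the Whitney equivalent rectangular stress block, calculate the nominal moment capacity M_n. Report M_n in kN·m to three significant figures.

M_n ≈ 553 kN·m

Assume both tension and compression steel yield.
Net tension couple steel: A_s − A'_s = 2762 mm².
a = (A_s − A'_s) f_y / (0.85 f'_c b) = 1160040/(0.85 × 28.6 × 305) = 156.45 mm.
c = a/β₁ = 156.45/0.846 = 184.93 mm; ε'_s = 0.003(c − d')/c = 0.0021 ≥ f_y/E_s = 0.0021, so compression steel does yield.
M_n = (A_s − A'_s) f_y (d − a/2) + A'_s f_y (d − d') = [1160040 × (495 − 78.225) + 158760 × (495 − 55)] × 10⁻⁶ = 483.48 + 69.85 = 553.33 kN·m.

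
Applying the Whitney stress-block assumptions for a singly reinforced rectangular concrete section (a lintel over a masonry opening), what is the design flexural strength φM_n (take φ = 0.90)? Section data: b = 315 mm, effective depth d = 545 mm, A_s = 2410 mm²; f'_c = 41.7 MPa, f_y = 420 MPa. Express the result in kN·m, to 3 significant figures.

T = A_s f_y = 2410 × 420 = 1012200 N = 1012.2 kN.
From C = T: a = T/(0.85 f'_c b) = 1012200/(0.85 × 41.7 × 315) = 90.66 mm.
M_n = T(d − a/2) = 1012.2 kN × (545 − 45.33) mm = 505.77 kN·m.
φM_n = 0.90 × 505.77 = 455.19 kN·m.

φM_n ≈ 455 kN·m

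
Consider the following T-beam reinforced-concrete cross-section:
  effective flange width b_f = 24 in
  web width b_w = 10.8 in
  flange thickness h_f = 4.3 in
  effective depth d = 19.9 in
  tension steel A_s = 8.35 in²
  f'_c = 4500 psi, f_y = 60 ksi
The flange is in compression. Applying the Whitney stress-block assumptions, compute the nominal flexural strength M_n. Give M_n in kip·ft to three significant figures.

Tension: T = A_s f_y = 8.35 × 60 = 501 kips.
Try a within the flange: a = T/(0.85 f'_c b_f) = 501/(0.85 × 4.5 × 24) = 5.458 in.
a = 5.458 > h_f = 4.3 in: the block extends into the web. Split into flange-overhang and web parts.
C_f = 0.85 f'_c (b_f − b_w) h_f = 0.85 × 4.5 × (24 − 10.8) × 4.3 = 217.1 kips.
Remaining web compression depth: a_w = (T − C_f)/(0.85 f'_c b_w) = (501 − 217.1)/(0.85 × 4.5 × 10.8) = 6.872 in.
M_n = C_f(d − h_f/2) + (T − C_f)(d − a_w/2) = 217.1 × (19.9 − 2.15) + 283.9 × (19.9 − 3.436) = 3853.5 + 4674.1 = 8527.6 kip·in.
M_n = 8527.6/12 = 710.63 kip·ft.

M_n ≈ 711 kip·ft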